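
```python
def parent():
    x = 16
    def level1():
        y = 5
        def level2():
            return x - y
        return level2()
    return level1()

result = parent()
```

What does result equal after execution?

Step 1: x = 16 in parent. y = 5 in level1.
Step 2: level2() reads x = 16 and y = 5 from enclosing scopes.
Step 3: result = 16 - 5 = 11

The answer is 11.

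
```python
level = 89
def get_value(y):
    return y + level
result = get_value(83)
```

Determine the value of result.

Step 1: level = 89 is defined globally.
Step 2: get_value(83) uses parameter y = 83 and looks up level from global scope = 89.
Step 3: result = 83 + 89 = 172

The answer is 172.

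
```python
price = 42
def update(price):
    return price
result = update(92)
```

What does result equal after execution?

Step 1: Global price = 42.
Step 2: update(92) takes parameter price = 92, which shadows the global.
Step 3: result = 92

The answer is 92.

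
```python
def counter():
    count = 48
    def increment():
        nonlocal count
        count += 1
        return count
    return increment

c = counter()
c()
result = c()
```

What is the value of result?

Step 1: counter() creates closure with count = 48.
Step 2: Each c() call increments count via nonlocal. After 2 calls: 48 + 2 = 50.
Step 3: result = 50

The answer is 50.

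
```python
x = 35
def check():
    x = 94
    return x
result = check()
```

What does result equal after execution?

Step 1: Global x = 35.
Step 2: check() creates local x = 94, shadowing the global.
Step 3: Returns local x = 94. result = 94

The answer is 94.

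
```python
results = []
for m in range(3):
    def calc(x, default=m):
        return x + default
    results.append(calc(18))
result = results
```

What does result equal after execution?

Step 1: Default argument default=m is evaluated at function definition time.
Step 2: Each iteration creates calc with default = current m value.
Step 3: calc(18) returns 18 + default. results = [18, 19, 20]

The answer is [18, 19, 20].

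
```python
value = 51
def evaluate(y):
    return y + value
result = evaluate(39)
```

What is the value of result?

Step 1: value = 51 is defined globally.
Step 2: evaluate(39) uses parameter y = 39 and looks up value from global scope = 51.
Step 3: result = 39 + 51 = 90

The answer is 90.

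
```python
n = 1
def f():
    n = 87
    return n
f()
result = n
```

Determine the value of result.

Step 1: Global n = 1.
Step 2: f() creates local n = 87 (shadow, not modification).
Step 3: After f() returns, global n is unchanged. result = 1

The answer is 1.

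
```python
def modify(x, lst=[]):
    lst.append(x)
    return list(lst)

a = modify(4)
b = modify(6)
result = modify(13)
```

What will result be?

Step 1: Default list is shared. list() creates copies for return values.
Step 2: Internal list grows: [4] -> [4, 6] -> [4, 6, 13].
Step 3: result = [4, 6, 13]

The answer is [4, 6, 13].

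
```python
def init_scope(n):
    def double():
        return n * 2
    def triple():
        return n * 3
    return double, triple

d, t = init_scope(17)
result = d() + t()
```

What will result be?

Step 1: Both closures capture the same n = 17.
Step 2: d() = 17 * 2 = 34, t() = 17 * 3 = 51.
Step 3: result = 34 + 51 = 85

The answer is 85.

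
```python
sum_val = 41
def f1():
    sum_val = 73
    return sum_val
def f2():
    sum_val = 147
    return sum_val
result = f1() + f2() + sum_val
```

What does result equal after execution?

Step 1: Each function shadows global sum_val with its own local.
Step 2: f1() returns 73, f2() returns 147.
Step 3: Global sum_val = 41 is unchanged. result = 73 + 147 + 41 = 261

The answer is 261.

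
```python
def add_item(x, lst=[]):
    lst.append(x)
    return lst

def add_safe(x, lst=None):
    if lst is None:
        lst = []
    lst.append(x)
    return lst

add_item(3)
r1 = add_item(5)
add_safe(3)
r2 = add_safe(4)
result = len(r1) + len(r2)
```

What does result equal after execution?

Step 1: add_item shares mutable default: after 2 calls, lst = [3, 5], len = 2.
Step 2: add_safe creates fresh list each time: r2 = [4], len = 1.
Step 3: result = 2 + 1 = 3

The answer is 3.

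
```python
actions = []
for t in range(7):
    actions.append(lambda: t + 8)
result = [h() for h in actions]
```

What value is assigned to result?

Step 1: All lambdas capture t by reference. After the loop, t = 6.
Step 2: Each call returns 6 + 8 = 14.
Step 3: result = [14, 14, 14, 14, 14, 14, 14]

The answer is [14, 14, 14, 14, 14, 14, 14].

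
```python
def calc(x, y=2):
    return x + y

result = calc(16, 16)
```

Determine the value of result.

Step 1: calc(16, 16) overrides default y with 16.
Step 2: Returns 16 + 16 = 32.
Step 3: result = 32

The answer is 32.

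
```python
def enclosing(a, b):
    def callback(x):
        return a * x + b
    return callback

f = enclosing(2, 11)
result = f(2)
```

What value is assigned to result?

Step 1: enclosing(2, 11) captures a = 2, b = 11.
Step 2: f(2) computes 2 * 2 + 11 = 15.
Step 3: result = 15

The answer is 15.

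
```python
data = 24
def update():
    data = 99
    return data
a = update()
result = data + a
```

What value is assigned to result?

Step 1: Global data = 24. update() returns local data = 99.
Step 2: a = 99. Global data still = 24.
Step 3: result = 24 + 99 = 123

The answer is 123.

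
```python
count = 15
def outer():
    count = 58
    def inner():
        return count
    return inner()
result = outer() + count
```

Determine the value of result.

Step 1: Global count = 15. outer() shadows with count = 58.
Step 2: inner() returns enclosing count = 58. outer() = 58.
Step 3: result = 58 + global count (15) = 73

The answer is 73.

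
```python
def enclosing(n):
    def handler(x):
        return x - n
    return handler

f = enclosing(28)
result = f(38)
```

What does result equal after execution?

Step 1: enclosing(28) creates a closure capturing n = 28.
Step 2: f(38) computes 38 - 28 = 10.
Step 3: result = 10

The answer is 10.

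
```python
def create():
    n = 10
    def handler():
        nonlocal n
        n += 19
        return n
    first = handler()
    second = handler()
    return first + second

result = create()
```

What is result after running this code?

Step 1: n starts at 10.
Step 2: First call: n = 10 + 19 = 29, returns 29.
Step 3: Second call: n = 29 + 19 = 48, returns 48.
Step 4: result = 29 + 48 = 77

The answer is 77.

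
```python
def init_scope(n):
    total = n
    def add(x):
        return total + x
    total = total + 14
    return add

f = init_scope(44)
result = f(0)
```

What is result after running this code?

Step 1: init_scope(44) sets total = 44, then total = 44 + 14 = 58.
Step 2: Closures capture by reference, so add sees total = 58.
Step 3: f(0) returns 58 + 0 = 58

The answer is 58.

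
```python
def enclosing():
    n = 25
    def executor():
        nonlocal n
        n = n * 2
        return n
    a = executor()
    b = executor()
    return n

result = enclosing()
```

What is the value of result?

Step 1: n starts at 25.
Step 2: First executor(): n = 25 * 2 = 50.
Step 3: Second executor(): n = 50 * 2 = 100.
Step 4: result = 100

The answer is 100.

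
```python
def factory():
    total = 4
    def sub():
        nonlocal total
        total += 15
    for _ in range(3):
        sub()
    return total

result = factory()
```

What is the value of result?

Step 1: total = 4.
Step 2: sub() is called 3 times in a loop, each adding 15 via nonlocal.
Step 3: total = 4 + 15 * 3 = 49

The answer is 49.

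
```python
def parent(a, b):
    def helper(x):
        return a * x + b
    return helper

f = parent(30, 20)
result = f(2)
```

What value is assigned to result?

Step 1: parent(30, 20) captures a = 30, b = 20.
Step 2: f(2) computes 30 * 2 + 20 = 80.
Step 3: result = 80

The answer is 80.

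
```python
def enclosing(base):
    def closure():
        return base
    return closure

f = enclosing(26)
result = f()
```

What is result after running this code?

Step 1: enclosing(26) creates closure capturing base = 26.
Step 2: f() returns the captured base = 26.
Step 3: result = 26

The answer is 26.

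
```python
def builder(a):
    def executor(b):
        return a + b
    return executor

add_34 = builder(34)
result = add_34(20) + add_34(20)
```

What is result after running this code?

Step 1: add_34 captures a = 34.
Step 2: add_34(20) = 34 + 20 = 54, called twice.
Step 3: result = 54 + 54 = 108

The answer is 108.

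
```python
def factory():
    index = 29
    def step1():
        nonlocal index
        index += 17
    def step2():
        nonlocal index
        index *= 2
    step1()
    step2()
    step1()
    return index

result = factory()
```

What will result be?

Step 1: index = 29.
Step 2: step1(): index = 29 + 17 = 46.
Step 3: step2(): index = 46 * 2 = 92.
Step 4: step1(): index = 92 + 17 = 109. result = 109

The answer is 109.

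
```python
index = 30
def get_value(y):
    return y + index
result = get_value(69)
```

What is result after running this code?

Step 1: index = 30 is defined globally.
Step 2: get_value(69) uses parameter y = 69 and looks up index from global scope = 30.
Step 3: result = 69 + 30 = 99

The answer is 99.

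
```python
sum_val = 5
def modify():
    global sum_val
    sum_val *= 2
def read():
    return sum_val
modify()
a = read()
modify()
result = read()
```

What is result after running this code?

Step 1: sum_val = 5.
Step 2: First modify(): sum_val = 5 * 2 = 10.
Step 3: Second modify(): sum_val = 10 * 2 = 20.
Step 4: read() returns 20

The answer is 20.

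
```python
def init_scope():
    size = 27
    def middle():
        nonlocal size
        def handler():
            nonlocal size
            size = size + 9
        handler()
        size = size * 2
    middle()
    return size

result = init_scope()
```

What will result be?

Step 1: size = 27.
Step 2: handler() adds 9: size = 27 + 9 = 36.
Step 3: middle() doubles: size = 36 * 2 = 72.
Step 4: result = 72

The answer is 72.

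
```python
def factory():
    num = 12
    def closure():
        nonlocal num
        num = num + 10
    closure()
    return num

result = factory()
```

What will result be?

Step 1: factory() sets num = 12.
Step 2: closure() uses nonlocal to modify num in factory's scope: num = 12 + 10 = 22.
Step 3: factory() returns the modified num = 22

The answer is 22.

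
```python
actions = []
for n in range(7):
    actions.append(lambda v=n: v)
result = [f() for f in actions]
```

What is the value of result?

Step 1: Default arg v=n captures n at each iteration.
Step 2: Each lambda has its own default: 0, 1, ..., 6.
Step 3: result = [0, 1, 2, 3, 4, 5, 6]

The answer is [0, 1, 2, 3, 4, 5, 6].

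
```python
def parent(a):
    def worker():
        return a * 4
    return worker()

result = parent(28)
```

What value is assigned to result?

Step 1: parent(28) binds parameter a = 28.
Step 2: worker() accesses a = 28 from enclosing scope.
Step 3: result = 28 * 4 = 112

The answer is 112.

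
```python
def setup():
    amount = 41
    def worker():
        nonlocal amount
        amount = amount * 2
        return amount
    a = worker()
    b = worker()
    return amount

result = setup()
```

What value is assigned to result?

Step 1: amount starts at 41.
Step 2: First worker(): amount = 41 * 2 = 82.
Step 3: Second worker(): amount = 82 * 2 = 164.
Step 4: result = 164

The answer is 164.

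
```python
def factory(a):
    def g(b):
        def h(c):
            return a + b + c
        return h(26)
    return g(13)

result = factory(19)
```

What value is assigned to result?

Step 1: a = 19, b = 13, c = 26 across three nested scopes.
Step 2: h() accesses all three via LEGB rule.
Step 3: result = 19 + 13 + 26 = 58

The answer is 58.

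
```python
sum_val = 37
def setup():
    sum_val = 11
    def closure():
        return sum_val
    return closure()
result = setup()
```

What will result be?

Step 1: sum_val = 37 globally, but setup() defines sum_val = 11 locally.
Step 2: closure() looks up sum_val. Not in local scope, so checks enclosing scope (setup) and finds sum_val = 11.
Step 3: result = 11

The answer is 11.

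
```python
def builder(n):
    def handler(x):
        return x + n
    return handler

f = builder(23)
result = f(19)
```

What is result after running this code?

Step 1: builder(23) creates a closure that captures n = 23.
Step 2: f(19) calls the closure with x = 19, returning 19 + 23 = 42.
Step 3: result = 42

The answer is 42.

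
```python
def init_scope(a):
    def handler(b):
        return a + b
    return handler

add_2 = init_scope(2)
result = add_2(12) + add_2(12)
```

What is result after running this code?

Step 1: add_2 captures a = 2.
Step 2: add_2(12) = 2 + 12 = 14, called twice.
Step 3: result = 14 + 14 = 28

The answer is 28.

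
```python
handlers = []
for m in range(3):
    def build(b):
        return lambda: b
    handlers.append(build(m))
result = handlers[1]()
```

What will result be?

Step 1: build(m) creates a new scope capturing b = m at call time.
Step 2: handlers[1] = build(1), so its lambda captures b = 1.
Step 3: result = 1 (closure factory fixes late binding)

The answer is 1.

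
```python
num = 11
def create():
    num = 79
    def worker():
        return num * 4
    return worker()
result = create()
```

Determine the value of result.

Step 1: create() shadows global num with num = 79.
Step 2: worker() finds num = 79 in enclosing scope, computes 79 * 4 = 316.
Step 3: result = 316

The answer is 316.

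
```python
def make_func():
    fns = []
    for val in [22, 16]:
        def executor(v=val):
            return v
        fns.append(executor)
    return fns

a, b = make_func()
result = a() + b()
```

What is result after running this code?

Step 1: Default argument v=val captures val at each iteration.
Step 2: a() returns 22 (captured at first iteration), b() returns 16 (captured at second).
Step 3: result = 22 + 16 = 38

The answer is 38.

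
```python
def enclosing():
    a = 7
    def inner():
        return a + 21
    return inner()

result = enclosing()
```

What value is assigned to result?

Step 1: enclosing() defines a = 7.
Step 2: inner() reads a = 7 from enclosing scope, returns 7 + 21 = 28.
Step 3: result = 28

The answer is 28.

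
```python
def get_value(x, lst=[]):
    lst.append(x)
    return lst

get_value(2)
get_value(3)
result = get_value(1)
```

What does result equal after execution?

Step 1: Mutable default argument gotcha! The list [] is created once.
Step 2: Each call appends to the SAME list: [2], [2, 3], [2, 3, 1].
Step 3: result = [2, 3, 1]

The answer is [2, 3, 1].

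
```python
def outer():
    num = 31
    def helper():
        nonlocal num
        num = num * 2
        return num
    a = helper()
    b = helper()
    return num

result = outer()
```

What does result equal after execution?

Step 1: num starts at 31.
Step 2: First helper(): num = 31 * 2 = 62.
Step 3: Second helper(): num = 62 * 2 = 124.
Step 4: result = 124

The answer is 124.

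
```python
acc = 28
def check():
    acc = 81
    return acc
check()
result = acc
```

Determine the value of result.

Step 1: Global acc = 28.
Step 2: check() creates local acc = 81 (shadow, not modification).
Step 3: After check() returns, global acc is unchanged. result = 28

The answer is 28.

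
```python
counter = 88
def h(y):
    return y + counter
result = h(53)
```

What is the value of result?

Step 1: counter = 88 is defined globally.
Step 2: h(53) uses parameter y = 53 and looks up counter from global scope = 88.
Step 3: result = 53 + 88 = 141

The answer is 141.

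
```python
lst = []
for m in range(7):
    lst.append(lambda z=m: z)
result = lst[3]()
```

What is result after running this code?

Step 1: Default argument z=m captures m's value at each iteration.
Step 2: lst[3] captured z = 3 when m was 3.
Step 3: result = 3

The answer is 3.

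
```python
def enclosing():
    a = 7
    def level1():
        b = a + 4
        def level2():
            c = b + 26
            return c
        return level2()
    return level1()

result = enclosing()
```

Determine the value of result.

Step 1: a = 7. b = a + 4 = 11.
Step 2: c = b + 26 = 11 + 26 = 37.
Step 3: result = 37

The answer is 37.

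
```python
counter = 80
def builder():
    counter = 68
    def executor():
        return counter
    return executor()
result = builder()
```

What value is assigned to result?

Step 1: counter = 80 globally, but builder() defines counter = 68 locally.
Step 2: executor() looks up counter. Not in local scope, so checks enclosing scope (builder) and finds counter = 68.
Step 3: result = 68

The answer is 68.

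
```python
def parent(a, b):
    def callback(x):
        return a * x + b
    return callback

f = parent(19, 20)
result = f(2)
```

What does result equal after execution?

Step 1: parent(19, 20) captures a = 19, b = 20.
Step 2: f(2) computes 19 * 2 + 20 = 58.
Step 3: result = 58

The answer is 58.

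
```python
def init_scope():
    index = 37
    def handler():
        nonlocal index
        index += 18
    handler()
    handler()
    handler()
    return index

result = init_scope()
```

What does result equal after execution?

Step 1: index starts at 37.
Step 2: handler() is called 3 times, each adding 18.
Step 3: index = 37 + 18 * 3 = 91

The answer is 91.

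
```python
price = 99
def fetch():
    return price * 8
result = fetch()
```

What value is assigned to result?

Step 1: price = 99 is defined globally.
Step 2: fetch() looks up price from global scope = 99, then computes 99 * 8 = 792.
Step 3: result = 792

The answer is 792.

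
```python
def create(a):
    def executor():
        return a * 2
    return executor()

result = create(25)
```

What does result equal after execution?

Step 1: create(25) binds parameter a = 25.
Step 2: executor() accesses a = 25 from enclosing scope.
Step 3: result = 25 * 2 = 50

The answer is 50.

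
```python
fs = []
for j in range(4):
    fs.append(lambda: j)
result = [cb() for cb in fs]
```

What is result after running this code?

Step 1: All 4 lambdas share the same variable j.
Step 2: After the loop, j = 3.
Step 3: Each call returns 3. result = [3, 3, 3, 3]

The answer is [3, 3, 3, 3].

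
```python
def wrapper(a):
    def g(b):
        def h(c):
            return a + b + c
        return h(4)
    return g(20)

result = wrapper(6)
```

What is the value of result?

Step 1: a = 6, b = 20, c = 4 across three nested scopes.
Step 2: h() accesses all three via LEGB rule.
Step 3: result = 6 + 20 + 4 = 30

The answer is 30.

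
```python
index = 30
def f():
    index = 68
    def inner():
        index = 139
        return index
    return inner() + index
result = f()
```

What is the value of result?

Step 1: f() has local index = 68. inner() has local index = 139.
Step 2: inner() returns its local index = 139.
Step 3: f() returns 139 + its own index (68) = 207

The answer is 207.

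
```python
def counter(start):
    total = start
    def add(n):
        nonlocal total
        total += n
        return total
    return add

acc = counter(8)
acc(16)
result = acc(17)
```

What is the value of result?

Step 1: counter(8) creates closure with total = 8.
Step 2: First acc(16): total = 8 + 16 = 24.
Step 3: Second acc(17): total = 24 + 17 = 41. result = 41

The answer is 41.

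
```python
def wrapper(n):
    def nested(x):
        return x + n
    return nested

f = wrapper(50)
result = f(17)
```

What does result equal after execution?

Step 1: wrapper(50) creates a closure that captures n = 50.
Step 2: f(17) calls the closure with x = 17, returning 17 + 50 = 67.
Step 3: result = 67

The answer is 67.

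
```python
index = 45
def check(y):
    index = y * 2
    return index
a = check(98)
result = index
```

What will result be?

Step 1: Global index = 45.
Step 2: check(98) creates local index = 98 * 2 = 196.
Step 3: Global index unchanged because no global keyword. result = 45

The answer is 45.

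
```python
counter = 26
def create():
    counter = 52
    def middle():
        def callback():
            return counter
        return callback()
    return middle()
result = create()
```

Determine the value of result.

Step 1: create() defines counter = 52. middle() and callback() have no local counter.
Step 2: callback() checks local (none), enclosing middle() (none), enclosing create() and finds counter = 52.
Step 3: result = 52

The answer is 52.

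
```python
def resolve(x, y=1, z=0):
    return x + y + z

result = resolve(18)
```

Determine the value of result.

Step 1: resolve(18) uses defaults y = 1, z = 0.
Step 2: Returns 18 + 1 + 0 = 19.
Step 3: result = 19

The answer is 19.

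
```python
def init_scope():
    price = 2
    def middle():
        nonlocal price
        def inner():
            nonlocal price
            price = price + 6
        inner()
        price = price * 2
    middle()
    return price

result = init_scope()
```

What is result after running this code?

Step 1: price = 2.
Step 2: inner() adds 6: price = 2 + 6 = 8.
Step 3: middle() doubles: price = 8 * 2 = 16.
Step 4: result = 16

The answer is 16.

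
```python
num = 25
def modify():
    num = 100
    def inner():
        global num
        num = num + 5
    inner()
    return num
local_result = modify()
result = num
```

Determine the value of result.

Step 1: Global num = 25. modify() creates local num = 100.
Step 2: inner() declares global num and adds 5: global num = 25 + 5 = 30.
Step 3: modify() returns its local num = 100 (unaffected by inner).
Step 4: result = global num = 30

The answer is 30.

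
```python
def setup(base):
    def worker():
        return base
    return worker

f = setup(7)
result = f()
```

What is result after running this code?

Step 1: setup(7) creates closure capturing base = 7.
Step 2: f() returns the captured base = 7.
Step 3: result = 7

The answer is 7.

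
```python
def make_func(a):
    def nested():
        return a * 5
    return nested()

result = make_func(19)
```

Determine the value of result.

Step 1: make_func(19) binds parameter a = 19.
Step 2: nested() accesses a = 19 from enclosing scope.
Step 3: result = 19 * 5 = 95

The answer is 95.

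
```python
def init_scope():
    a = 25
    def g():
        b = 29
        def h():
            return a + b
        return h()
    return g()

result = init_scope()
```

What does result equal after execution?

Step 1: init_scope() defines a = 25. g() defines b = 29.
Step 2: h() accesses both from enclosing scopes: a = 25, b = 29.
Step 3: result = 25 + 29 = 54

The answer is 54.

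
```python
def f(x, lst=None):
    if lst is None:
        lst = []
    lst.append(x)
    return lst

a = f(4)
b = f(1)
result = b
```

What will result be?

Step 1: None default with guard creates a NEW list each call.
Step 2: a = [4] (fresh list). b = [1] (another fresh list).
Step 3: result = [1] (this is the fix for mutable default)

The answer is [1].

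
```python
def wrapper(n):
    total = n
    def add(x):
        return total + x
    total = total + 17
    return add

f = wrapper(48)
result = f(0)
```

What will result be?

Step 1: wrapper(48) sets total = 48, then total = 48 + 17 = 65.
Step 2: Closures capture by reference, so add sees total = 65.
Step 3: f(0) returns 65 + 0 = 65

The answer is 65.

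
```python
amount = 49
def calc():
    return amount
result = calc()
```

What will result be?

Step 1: amount = 49 is defined in the global scope.
Step 2: calc() looks up amount. No local amount exists, so Python checks the global scope via LEGB rule and finds amount = 49.
Step 3: result = 49

The answer is 49.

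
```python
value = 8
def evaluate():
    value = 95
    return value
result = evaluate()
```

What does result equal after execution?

Step 1: Global value = 8.
Step 2: evaluate() creates local value = 95, shadowing the global.
Step 3: Returns local value = 95. result = 95

The answer is 95.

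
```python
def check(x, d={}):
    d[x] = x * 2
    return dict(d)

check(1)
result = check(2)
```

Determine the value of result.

Step 1: Mutable default dict is shared across calls.
Step 2: First call adds 1: 2. Second call adds 2: 4.
Step 3: result = {1: 2, 2: 4}

The answer is {1: 2, 2: 4}.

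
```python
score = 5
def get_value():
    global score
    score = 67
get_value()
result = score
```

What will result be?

Step 1: score = 5 globally.
Step 2: get_value() declares global score and sets it to 67.
Step 3: After get_value(), global score = 67. result = 67

The answer is 67.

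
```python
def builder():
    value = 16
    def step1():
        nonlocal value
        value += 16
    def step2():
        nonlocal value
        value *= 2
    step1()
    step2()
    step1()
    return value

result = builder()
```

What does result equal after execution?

Step 1: value = 16.
Step 2: step1(): value = 16 + 16 = 32.
Step 3: step2(): value = 32 * 2 = 64.
Step 4: step1(): value = 64 + 16 = 80. result = 80

The answer is 80.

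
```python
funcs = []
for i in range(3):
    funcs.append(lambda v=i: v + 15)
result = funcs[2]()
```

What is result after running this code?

Step 1: Default argument v=i captures i's value at definition time.
Step 2: funcs[2] was defined when i = 2, so v defaults to 2.
Step 3: result = 2 + 15 = 17 (default arg fixes the late binding issue)

The answer is 17.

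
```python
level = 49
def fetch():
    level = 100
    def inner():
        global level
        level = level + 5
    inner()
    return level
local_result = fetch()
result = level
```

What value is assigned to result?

Step 1: Global level = 49. fetch() creates local level = 100.
Step 2: inner() declares global level and adds 5: global level = 49 + 5 = 54.
Step 3: fetch() returns its local level = 100 (unaffected by inner).
Step 4: result = global level = 54

The answer is 54.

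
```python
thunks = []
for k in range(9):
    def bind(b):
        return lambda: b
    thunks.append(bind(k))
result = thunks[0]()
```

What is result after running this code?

Step 1: bind(k) creates a new scope capturing b = k at call time.
Step 2: thunks[0] = bind(0), so its lambda captures b = 0.
Step 3: result = 0 (closure factory fixes late binding)

The answer is 0.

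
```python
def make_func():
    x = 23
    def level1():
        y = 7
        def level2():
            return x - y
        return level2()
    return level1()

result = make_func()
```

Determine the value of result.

Step 1: x = 23 in make_func. y = 7 in level1.
Step 2: level2() reads x = 23 and y = 7 from enclosing scopes.
Step 3: result = 23 - 7 = 16

The answer is 16.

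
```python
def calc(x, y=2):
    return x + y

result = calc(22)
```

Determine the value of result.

Step 1: calc(22) uses default y = 2.
Step 2: Returns 22 + 2 = 24.
Step 3: result = 24

The answer is 24.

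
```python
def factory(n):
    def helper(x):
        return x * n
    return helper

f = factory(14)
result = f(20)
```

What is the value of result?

Step 1: factory(14) creates a closure capturing n = 14.
Step 2: f(20) computes 20 * 14 = 280.
Step 3: result = 280

The answer is 280.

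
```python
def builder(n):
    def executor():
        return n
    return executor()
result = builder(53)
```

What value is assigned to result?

Step 1: builder(53) binds parameter n = 53.
Step 2: executor() looks up n in enclosing scope and finds the parameter n = 53.
Step 3: result = 53

The answer is 53.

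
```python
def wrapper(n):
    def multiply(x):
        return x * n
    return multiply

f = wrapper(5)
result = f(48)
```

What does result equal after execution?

Step 1: wrapper(5) returns multiply closure with n = 5.
Step 2: f(48) computes 48 * 5 = 240.
Step 3: result = 240

The answer is 240.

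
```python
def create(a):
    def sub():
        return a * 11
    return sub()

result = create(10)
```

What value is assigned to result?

Step 1: create(10) binds parameter a = 10.
Step 2: sub() accesses a = 10 from enclosing scope.
Step 3: result = 10 * 11 = 110

The answer is 110.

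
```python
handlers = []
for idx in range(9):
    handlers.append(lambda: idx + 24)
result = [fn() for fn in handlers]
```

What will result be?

Step 1: All lambdas capture idx by reference. After the loop, idx = 8.
Step 2: Each call returns 8 + 24 = 32.
Step 3: result = [32, 32, 32, 32, 32, 32, 32, 32, 32]

The answer is [32, 32, 32, 32, 32, 32, 32, 32, 32].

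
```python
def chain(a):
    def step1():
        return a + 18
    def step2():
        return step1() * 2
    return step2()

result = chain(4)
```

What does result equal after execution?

Step 1: chain(4) captures a = 4.
Step 2: step2() calls step1() which returns 4 + 18 = 22.
Step 3: step2() returns 22 * 2 = 44

The answer is 44.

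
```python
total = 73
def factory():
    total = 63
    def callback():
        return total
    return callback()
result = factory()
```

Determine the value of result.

Step 1: total = 73 globally, but factory() defines total = 63 locally.
Step 2: callback() looks up total. Not in local scope, so checks enclosing scope (factory) and finds total = 63.
Step 3: result = 63

The answer is 63.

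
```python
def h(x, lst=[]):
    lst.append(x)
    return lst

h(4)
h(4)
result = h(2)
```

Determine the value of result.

Step 1: Mutable default argument gotcha! The list [] is created once.
Step 2: Each call appends to the SAME list: [4], [4, 4], [4, 4, 2].
Step 3: result = [4, 4, 2]

The answer is [4, 4, 2].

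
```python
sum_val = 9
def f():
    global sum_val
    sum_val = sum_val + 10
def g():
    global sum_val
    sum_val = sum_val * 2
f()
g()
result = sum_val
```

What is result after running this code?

Step 1: sum_val = 9.
Step 2: f() adds 10: sum_val = 9 + 10 = 19.
Step 3: g() doubles: sum_val = 19 * 2 = 38.
Step 4: result = 38

The answer is 38.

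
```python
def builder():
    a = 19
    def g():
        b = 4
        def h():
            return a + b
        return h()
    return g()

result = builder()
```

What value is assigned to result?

Step 1: builder() defines a = 19. g() defines b = 4.
Step 2: h() accesses both from enclosing scopes: a = 19, b = 4.
Step 3: result = 19 + 4 = 23

The answer is 23.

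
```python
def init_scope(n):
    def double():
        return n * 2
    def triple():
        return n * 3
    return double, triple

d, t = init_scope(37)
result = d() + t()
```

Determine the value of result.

Step 1: Both closures capture the same n = 37.
Step 2: d() = 37 * 2 = 74, t() = 37 * 3 = 111.
Step 3: result = 74 + 111 = 185

The answer is 185.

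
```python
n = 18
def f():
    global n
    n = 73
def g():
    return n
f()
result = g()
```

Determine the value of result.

Step 1: n = 18.
Step 2: f() sets global n = 73.
Step 3: g() reads global n = 73. result = 73

The answer is 73.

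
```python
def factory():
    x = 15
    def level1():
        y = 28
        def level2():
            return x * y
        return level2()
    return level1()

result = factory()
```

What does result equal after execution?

Step 1: x = 15 in factory. y = 28 in level1.
Step 2: level2() reads x = 15 and y = 28 from enclosing scopes.
Step 3: result = 15 * 28 = 420

The answer is 420.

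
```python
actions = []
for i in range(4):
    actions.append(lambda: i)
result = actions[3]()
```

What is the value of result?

Step 1: The loop creates 4 lambdas, all referencing the same variable i.
Step 2: After the loop, i = 3 (final value).
Step 3: actions[3]() looks up i at call time and finds 3. This is the late binding gotcha. result = 3

The answer is 3.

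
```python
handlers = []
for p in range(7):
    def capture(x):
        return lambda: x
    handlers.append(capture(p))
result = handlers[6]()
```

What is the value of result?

Step 1: capture(p) creates a new scope capturing x = p at call time.
Step 2: handlers[6] = capture(6), so its lambda captures x = 6.
Step 3: result = 6 (closure factory fixes late binding)

The answer is 6.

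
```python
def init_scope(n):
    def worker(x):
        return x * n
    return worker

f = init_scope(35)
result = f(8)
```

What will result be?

Step 1: init_scope(35) creates a closure capturing n = 35.
Step 2: f(8) computes 8 * 35 = 280.
Step 3: result = 280

The answer is 280.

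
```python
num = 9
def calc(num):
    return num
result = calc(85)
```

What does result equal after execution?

Step 1: Global num = 9.
Step 2: calc(85) takes parameter num = 85, which shadows the global.
Step 3: result = 85

The answer is 85.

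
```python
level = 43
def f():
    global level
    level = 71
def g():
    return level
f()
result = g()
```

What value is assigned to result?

Step 1: level = 43.
Step 2: f() sets global level = 71.
Step 3: g() reads global level = 71. result = 71

The answer is 71.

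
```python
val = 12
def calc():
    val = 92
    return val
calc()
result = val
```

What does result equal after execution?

Step 1: Global val = 12.
Step 2: calc() creates local val = 92 (shadow, not modification).
Step 3: After calc() returns, global val is unchanged. result = 12

The answer is 12.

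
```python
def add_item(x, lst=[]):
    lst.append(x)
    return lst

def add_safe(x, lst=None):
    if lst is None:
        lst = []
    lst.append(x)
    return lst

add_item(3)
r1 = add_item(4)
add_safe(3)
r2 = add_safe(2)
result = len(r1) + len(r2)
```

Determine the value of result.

Step 1: add_item shares mutable default: after 2 calls, lst = [3, 4], len = 2.
Step 2: add_safe creates fresh list each time: r2 = [2], len = 1.
Step 3: result = 2 + 1 = 3

The answer is 3.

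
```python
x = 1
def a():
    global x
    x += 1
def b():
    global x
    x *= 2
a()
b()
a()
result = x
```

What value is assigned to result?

Step 1: x = 1.
Step 2: a(): x = 1 + 1 = 2.
Step 3: b(): x = 2 * 2 = 4.
Step 4: a(): x = 4 + 1 = 5

The answer is 5.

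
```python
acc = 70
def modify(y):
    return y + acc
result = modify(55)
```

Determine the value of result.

Step 1: acc = 70 is defined globally.
Step 2: modify(55) uses parameter y = 55 and looks up acc from global scope = 70.
Step 3: result = 55 + 70 = 125

The answer is 125.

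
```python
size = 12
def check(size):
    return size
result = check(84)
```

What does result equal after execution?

Step 1: Global size = 12.
Step 2: check(84) takes parameter size = 84, which shadows the global.
Step 3: result = 84

The answer is 84.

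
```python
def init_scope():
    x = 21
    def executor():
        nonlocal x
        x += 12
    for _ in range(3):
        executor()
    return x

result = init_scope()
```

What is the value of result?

Step 1: x = 21.
Step 2: executor() is called 3 times in a loop, each adding 12 via nonlocal.
Step 3: x = 21 + 12 * 3 = 57

The answer is 57.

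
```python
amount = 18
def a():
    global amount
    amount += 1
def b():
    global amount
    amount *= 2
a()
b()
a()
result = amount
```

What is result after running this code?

Step 1: amount = 18.
Step 2: a(): amount = 18 + 1 = 19.
Step 3: b(): amount = 19 * 2 = 38.
Step 4: a(): amount = 38 + 1 = 39

The answer is 39.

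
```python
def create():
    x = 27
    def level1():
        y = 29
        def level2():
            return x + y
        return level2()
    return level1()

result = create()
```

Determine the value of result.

Step 1: x = 27 in create. y = 29 in level1.
Step 2: level2() reads x = 27 and y = 29 from enclosing scopes.
Step 3: result = 27 + 29 = 56

The answer is 56.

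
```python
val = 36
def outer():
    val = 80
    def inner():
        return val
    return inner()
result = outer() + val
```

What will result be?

Step 1: Global val = 36. outer() shadows with val = 80.
Step 2: inner() returns enclosing val = 80. outer() = 80.
Step 3: result = 80 + global val (36) = 116

The answer is 116.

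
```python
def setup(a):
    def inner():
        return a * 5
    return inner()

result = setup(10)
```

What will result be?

Step 1: setup(10) binds parameter a = 10.
Step 2: inner() accesses a = 10 from enclosing scope.
Step 3: result = 10 * 5 = 50

The answer is 50.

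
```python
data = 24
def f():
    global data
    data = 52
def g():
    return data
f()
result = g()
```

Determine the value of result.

Step 1: data = 24.
Step 2: f() sets global data = 52.
Step 3: g() reads global data = 52. result = 52

The answer is 52.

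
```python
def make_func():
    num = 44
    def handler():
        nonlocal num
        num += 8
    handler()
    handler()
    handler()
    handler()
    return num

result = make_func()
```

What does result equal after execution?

Step 1: num starts at 44.
Step 2: handler() is called 4 times, each adding 8.
Step 3: num = 44 + 8 * 4 = 76

The answer is 76.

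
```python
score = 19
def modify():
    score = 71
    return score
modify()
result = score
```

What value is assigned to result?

Step 1: score = 19 globally.
Step 2: modify() creates a LOCAL score = 71 (no global keyword!).
Step 3: The global score is unchanged. result = 19

The answer is 19.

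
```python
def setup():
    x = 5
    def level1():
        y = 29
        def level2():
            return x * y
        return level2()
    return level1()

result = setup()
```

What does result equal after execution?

Step 1: x = 5 in setup. y = 29 in level1.
Step 2: level2() reads x = 5 and y = 29 from enclosing scopes.
Step 3: result = 5 * 29 = 145

The answer is 145.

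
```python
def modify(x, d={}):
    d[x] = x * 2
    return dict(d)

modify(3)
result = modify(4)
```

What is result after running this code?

Step 1: Mutable default dict is shared across calls.
Step 2: First call adds 3: 6. Second call adds 4: 8.
Step 3: result = {3: 6, 4: 8}

The answer is {3: 6, 4: 8}.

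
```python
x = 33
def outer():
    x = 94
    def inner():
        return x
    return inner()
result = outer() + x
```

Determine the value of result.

Step 1: Global x = 33. outer() shadows with x = 94.
Step 2: inner() returns enclosing x = 94. outer() = 94.
Step 3: result = 94 + global x (33) = 127

The answer is 127.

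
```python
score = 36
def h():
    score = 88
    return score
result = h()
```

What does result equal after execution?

Step 1: Global score = 36.
Step 2: h() creates local score = 88, shadowing the global.
Step 3: Returns local score = 88. result = 88

The answer is 88.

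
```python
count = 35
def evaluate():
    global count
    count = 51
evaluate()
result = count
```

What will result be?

Step 1: count = 35 globally.
Step 2: evaluate() declares global count and sets it to 51.
Step 3: After evaluate(), global count = 51. result = 51

The answer is 51.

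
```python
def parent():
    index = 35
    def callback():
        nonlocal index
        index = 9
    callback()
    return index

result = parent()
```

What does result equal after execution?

Step 1: parent() sets index = 35.
Step 2: callback() uses nonlocal to reassign index = 9.
Step 3: result = 9

The answer is 9.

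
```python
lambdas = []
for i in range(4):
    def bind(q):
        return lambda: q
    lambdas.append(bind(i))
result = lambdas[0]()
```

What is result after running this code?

Step 1: bind(i) creates a new scope capturing q = i at call time.
Step 2: lambdas[0] = bind(0), so its lambda captures q = 0.
Step 3: result = 0 (closure factory fixes late binding)

The answer is 0.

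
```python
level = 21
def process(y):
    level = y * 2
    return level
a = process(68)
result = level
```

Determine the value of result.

Step 1: Global level = 21.
Step 2: process(68) creates local level = 68 * 2 = 136.
Step 3: Global level unchanged because no global keyword. result = 21

The answer is 21.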